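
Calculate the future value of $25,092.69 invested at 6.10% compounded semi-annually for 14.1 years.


Compound interest formula: A = P(1 + r/n)^(nt)
A = $25,092.69 × (1 + 0.061/2)^(2 × 14.1)
Growth factor: (1 + 0.061/2)^28.2 = 2.333208
A = $25,092.69 × 2.333208
A = $58,546.47

A = P(1 + r/n)^(nt) = $58,546.47


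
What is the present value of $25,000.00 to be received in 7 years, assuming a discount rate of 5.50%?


Present value formula: PV = FV / (1 + r)^t
PV = $25,000.00 / (1 + 0.055)^7
PV = $25,000.00 / 1.454679
PV = $17,185.92

PV = FV / (1 + r)^t = $17,185.92


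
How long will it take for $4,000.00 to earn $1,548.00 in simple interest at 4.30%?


Rearrange the simple interest formula for t:
I = P × r × t  ⇒  t = I / (P × r)
t = $1,548.00 / ($4,000.00 × 0.043)
t = 9

t = I/(P×r) = 9 years


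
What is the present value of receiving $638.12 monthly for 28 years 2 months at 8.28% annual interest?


Present value of an ordinary annuity: PV = PMT × (1 − (1 + r)^(−n)) / r
Monthly rate r = 0.0828/12 = 0.0069, n = 338
PV = $638.12 × (1 − (1 + 0.0828/12)^(−338)) / (0.0828/12)
PV = $638.12 × 130.744549
PV = $83,430.71

PV = PMT × (1-(1+r)^(-n))/r = $83,430.71


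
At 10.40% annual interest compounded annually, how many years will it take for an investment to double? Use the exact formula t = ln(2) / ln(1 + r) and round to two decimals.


Doubling condition: (1 + r)^t = 2
Take ln of both sides: t × ln(1 + r) = ln(2)
t = ln(2) / ln(1 + r)
t = 0.693147 / 0.098940
t = 7.01

t = ln(2) / ln(1 + r) = 7.01 years


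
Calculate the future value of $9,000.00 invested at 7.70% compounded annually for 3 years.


Compound interest formula: A = P(1 + r/n)^(nt)
A = $9,000.00 × (1 + 0.077/1)^(1 × 3)
Growth factor: (1 + 0.077/1)^3 = 1.2492435
A = $9,000.00 × 1.2492435
A = $11,243.19

A = P(1 + r/n)^(nt) = $11,243.19


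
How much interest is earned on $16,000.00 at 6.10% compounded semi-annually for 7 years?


Compound interest earned = final amount − principal.
A = P(1 + r/n)^(nt) = $16,000.00 × (1 + 0.061/2)^(2 × 7) = $24,366.43
Interest = A − P = $24,366.43 − $16,000.00 = $8,366.43

Interest = A - P = $8,366.43


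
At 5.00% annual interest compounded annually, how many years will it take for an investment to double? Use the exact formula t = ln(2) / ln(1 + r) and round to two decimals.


Doubling condition: (1 + r)^t = 2
Take ln of both sides: t × ln(1 + r) = ln(2)
t = ln(2) / ln(1 + r)
t = 0.693147 / 0.048790
t = 14.21

t = ln(2) / ln(1 + r) = 14.21 years


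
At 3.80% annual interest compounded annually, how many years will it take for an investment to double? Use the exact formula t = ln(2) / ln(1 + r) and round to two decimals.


Doubling condition: (1 + r)^t = 2
Take ln of both sides: t × ln(1 + r) = ln(2)
t = ln(2) / ln(1 + r)
t = 0.693147 / 0.037296
t = 18.59

t = ln(2) / ln(1 + r) = 18.59 years


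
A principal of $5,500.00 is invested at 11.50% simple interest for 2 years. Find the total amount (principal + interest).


Total amount formula: A = P(1 + rt) = P + P·r·t
Interest: I = P × r × t = $5,500.00 × 0.115 × 2 = $1,265.00
A = P + I = $5,500.00 + $1,265.00 = $6,765.00

A = P + I = P(1 + rt) = $6,765.00


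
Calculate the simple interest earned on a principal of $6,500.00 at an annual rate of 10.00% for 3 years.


Simple interest formula: I = P × r × t
I = $6,500.00 × 0.1 × 3
I = $1,950.00

I = P × r × t = $1,950.00


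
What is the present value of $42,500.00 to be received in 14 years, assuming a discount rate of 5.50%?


Present value formula: PV = FV / (1 + r)^t
PV = $42,500.00 / (1 + 0.055)^14
PV = $42,500.00 / 2.116091
PV = $20,084.20

PV = FV / (1 + r)^t = $20,084.20


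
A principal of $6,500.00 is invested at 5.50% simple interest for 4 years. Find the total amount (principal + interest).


Total amount formula: A = P(1 + rt) = P + P·r·t
Interest: I = P × r × t = $6,500.00 × 0.055 × 4 = $1,430.00
A = P + I = $6,500.00 + $1,430.00 = $7,930.00

A = P + I = P(1 + rt) = $7,930.00


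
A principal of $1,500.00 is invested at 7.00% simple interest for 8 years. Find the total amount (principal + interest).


Total amount formula: A = P(1 + rt) = P + P·r·t
Interest: I = P × r × t = $1,500.00 × 0.07 × 8 = $840.00
A = P + I = $1,500.00 + $840.00 = $2,340.00

A = P + I = P(1 + rt) = $2,340.00


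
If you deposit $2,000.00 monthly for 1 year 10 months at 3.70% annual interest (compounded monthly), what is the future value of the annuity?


Future value of an ordinary annuity: FV = PMT × ((1 + r)^n − 1) / r
Monthly rate r = 0.037/12 ≈ 0.00308333, n = 22
FV = $2,000.00 × ((1 + 0.037/12)^22 − 1) / (0.037/12)
FV = $2,000.00 × 22.727108
FV = $45,454.22

FV = PMT × ((1+r)^n - 1)/r = $45,454.22


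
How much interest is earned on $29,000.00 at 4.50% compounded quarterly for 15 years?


Compound interest earned = final amount − principal.
A = P(1 + r/n)^(nt) = $29,000.00 × (1 + 0.045/4)^(4 × 15) = $56,742.71
Interest = A − P = $56,742.71 − $29,000.00 = $27,742.71

Interest = A - P = $27,742.71


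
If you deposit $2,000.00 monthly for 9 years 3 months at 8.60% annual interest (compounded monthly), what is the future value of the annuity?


Future value of an ordinary annuity: FV = PMT × ((1 + r)^n − 1) / r
Monthly rate r = 0.086/12 ≈ 0.00716667, n = 111
FV = $2,000.00 × ((1 + 0.086/12)^111 − 1) / (0.086/12)
FV = $2,000.00 × 168.735614
FV = $337,471.23

FV = PMT × ((1+r)^n - 1)/r = $337,471.23


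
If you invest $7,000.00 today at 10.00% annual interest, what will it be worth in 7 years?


Future value formula: FV = PV × (1 + r)^t
FV = $7,000.00 × (1 + 0.1)^7
FV = $7,000.00 × 1.948717
FV = $13,641.02

FV = PV × (1 + r)^t = $13,641.02


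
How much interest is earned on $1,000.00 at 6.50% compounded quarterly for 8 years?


Compound interest earned = final amount − principal.
A = P(1 + r/n)^(nt) = $1,000.00 × (1 + 0.065/4)^(4 × 8) = $1,675.01
Interest = A − P = $1,675.01 − $1,000.00 = $675.01

Interest = A - P = $675.01


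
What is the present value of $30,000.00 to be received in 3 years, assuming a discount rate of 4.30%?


Present value formula: PV = FV / (1 + r)^t
PV = $30,000.00 / (1 + 0.043)^3
PV = $30,000.00 / 1.1346265
PV = $26,440.42

PV = FV / (1 + r)^t = $26,440.42


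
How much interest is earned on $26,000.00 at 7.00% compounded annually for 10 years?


Compound interest earned = final amount − principal.
A = P(1 + r/n)^(nt) = $26,000.00 × (1 + 0.07/1)^(1 × 10) = $51,145.94
Interest = A − P = $51,145.94 − $26,000.00 = $25,145.94

Interest = A - P = $25,145.94


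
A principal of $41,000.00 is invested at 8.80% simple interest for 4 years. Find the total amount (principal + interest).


Total amount formula: A = P(1 + rt) = P + P·r·t
Interest: I = P × r × t = $41,000.00 × 0.088 × 4 = $14,432.00
A = P + I = $41,000.00 + $14,432.00 = $55,432.00

A = P + I = P(1 + rt) = $55,432.00


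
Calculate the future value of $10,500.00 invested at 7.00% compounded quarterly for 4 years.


Compound interest formula: A = P(1 + r/n)^(nt)
A = $10,500.00 × (1 + 0.07/4)^(4 × 4)
Growth factor: (1 + 0.07/4)^16 = 1.3199294
A = $10,500.00 × 1.3199294
A = $13,859.26

A = P(1 + r/n)^(nt) = $13,859.26


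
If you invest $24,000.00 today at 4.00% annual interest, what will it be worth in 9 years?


Future value formula: FV = PV × (1 + r)^t
FV = $24,000.00 × (1 + 0.04)^9
FV = $24,000.00 × 1.4233118
FV = $34,159.48

FV = PV × (1 + r)^t = $34,159.48


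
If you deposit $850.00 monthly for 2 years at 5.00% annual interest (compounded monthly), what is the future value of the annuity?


Future value of an ordinary annuity: FV = PMT × ((1 + r)^n − 1) / r
Monthly rate r = 0.05/12 ≈ 0.00416667, n = 24
FV = $850.00 × ((1 + 0.05/12)^24 − 1) / (0.05/12)
FV = $850.00 × 25.185921
FV = $21,408.03

FV = PMT × ((1+r)^n - 1)/r = $21,408.03


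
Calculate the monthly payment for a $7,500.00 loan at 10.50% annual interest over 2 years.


Loan payment formula: PMT = PV × r / (1 − (1 + r)^(−n))
Monthly rate r = 0.105/12 = 0.00875, n = 24 months
Denominator: 1 − (1 + 0.105/12)^(−24) = 0.188675
PMT = $7,500.00 × (0.105/12) / 0.188675
PMT = $347.82 per month

PMT = PV × r / (1-(1+r)^(-n)) = $347.82/month


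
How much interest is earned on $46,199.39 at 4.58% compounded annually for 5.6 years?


Compound interest earned = final amount − principal.
A = P(1 + r/n)^(nt) = $46,199.39 × (1 + 0.0458/1)^(1 × 5.6) = $59,367.48
Interest = A − P = $59,367.48 − $46,199.39 = $13,168.09

Interest = A - P = $13,168.09


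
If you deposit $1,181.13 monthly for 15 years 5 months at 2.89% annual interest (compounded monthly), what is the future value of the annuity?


Future value of an ordinary annuity: FV = PMT × ((1 + r)^n − 1) / r
Monthly rate r = 0.0289/12 ≈ 0.00240833, n = 185
FV = $1,181.13 × ((1 + 0.0289/12)^185 − 1) / (0.0289/12)
FV = $1,181.13 × 232.733394
FV = $274,888.39

FV = PMT × ((1+r)^n - 1)/r = $274,888.39


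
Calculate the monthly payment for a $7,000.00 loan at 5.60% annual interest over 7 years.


Loan payment formula: PMT = PV × r / (1 − (1 + r)^(−n))
Monthly rate r = 0.056/12 ≈ 0.00466667, n = 84 months
Denominator: 1 − (1 + 0.056/12)^(−84) = 0.323679
PMT = $7,000.00 × (0.056/12) / 0.323679
PMT = $100.92 per month

PMT = PV × r / (1-(1+r)^(-n)) = $100.92/month


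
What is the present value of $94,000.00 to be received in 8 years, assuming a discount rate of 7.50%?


Present value formula: PV = FV / (1 + r)^t
PV = $94,000.00 / (1 + 0.075)^8
PV = $94,000.00 / 1.7834778
PV = $52,706.01

PV = FV / (1 + r)^t = $52,706.01


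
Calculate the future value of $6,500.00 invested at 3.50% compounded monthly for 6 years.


Compound interest formula: A = P(1 + r/n)^(nt)
A = $6,500.00 × (1 + 0.035/12)^(12 × 6)
Growth factor: (1 + 0.035/12)^72 = 1.233301
A = $6,500.00 × 1.233301
A = $8,016.46

A = P(1 + r/n)^(nt) = $8,016.46


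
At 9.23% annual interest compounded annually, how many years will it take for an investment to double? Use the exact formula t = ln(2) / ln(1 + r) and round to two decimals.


Doubling condition: (1 + r)^t = 2
Take ln of both sides: t × ln(1 + r) = ln(2)
t = ln(2) / ln(1 + r)
t = 0.693147 / 0.088286
t = 7.85

t = ln(2) / ln(1 + r) = 7.85 years


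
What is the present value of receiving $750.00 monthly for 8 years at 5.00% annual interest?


Present value of an ordinary annuity: PV = PMT × (1 − (1 + r)^(−n)) / r
Monthly rate r = 0.05/12 ≈ 0.00416667, n = 96
PV = $750.00 × (1 − (1 + 0.05/12)^(−96)) / (0.05/12)
PV = $750.00 × 78.989441
PV = $59,242.08

PV = PMT × (1-(1+r)^(-n))/r = $59,242.08


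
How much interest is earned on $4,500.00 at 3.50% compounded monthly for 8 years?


Compound interest earned = final amount − principal.
A = P(1 + r/n)^(nt) = $4,500.00 × (1 + 0.035/12)^(12 × 8) = $5,951.66
Interest = A − P = $5,951.66 − $4,500.00 = $1,451.66

Interest = A - P = $1,451.66


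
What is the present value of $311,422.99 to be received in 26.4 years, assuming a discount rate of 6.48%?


Present value formula: PV = FV / (1 + r)^t
PV = $311,422.99 / (1 + 0.0648)^26.4
PV = $311,422.99 / 5.246580
PV = $59,357.33

PV = FV / (1 + r)^t = $59,357.33


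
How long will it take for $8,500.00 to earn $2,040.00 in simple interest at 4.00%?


Rearrange the simple interest formula for t:
I = P × r × t  ⇒  t = I / (P × r)
t = $2,040.00 / ($8,500.00 × 0.04)
t = 6

t = I/(P×r) = 6 years


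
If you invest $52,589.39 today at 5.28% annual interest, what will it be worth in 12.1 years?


Future value formula: FV = PV × (1 + r)^t
FV = $52,589.39 × (1 + 0.0528)^12.1
FV = $52,589.39 × 1.863739
FV = $98,012.90

FV = PV × (1 + r)^t = $98,012.90


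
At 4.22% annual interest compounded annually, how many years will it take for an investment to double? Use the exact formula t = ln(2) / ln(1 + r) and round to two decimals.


Doubling condition: (1 + r)^t = 2
Take ln of both sides: t × ln(1 + r) = ln(2)
t = ln(2) / ln(1 + r)
t = 0.693147 / 0.041334
t = 16.77

t = ln(2) / ln(1 + r) = 16.77 years


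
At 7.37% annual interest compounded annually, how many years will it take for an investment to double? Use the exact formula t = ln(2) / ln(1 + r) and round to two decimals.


Doubling condition: (1 + r)^t = 2
Take ln of both sides: t × ln(1 + r) = ln(2)
t = ln(2) / ln(1 + r)
t = 0.693147 / 0.071111
t = 9.75

t = ln(2) / ln(1 + r) = 9.75 years


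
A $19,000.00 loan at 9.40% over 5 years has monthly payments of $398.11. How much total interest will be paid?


Total paid over the life of the loan = PMT × n.
Total paid = $398.11 × 60 = $23,886.60
Total interest = total paid − principal = $23,886.60 − $19,000.00 = $4,886.60

Total interest = (PMT × n) - PV = $4,886.60


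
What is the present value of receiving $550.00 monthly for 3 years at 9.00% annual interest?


Present value of an ordinary annuity: PV = PMT × (1 − (1 + r)^(−n)) / r
Monthly rate r = 0.09/12 = 0.0075, n = 36
PV = $550.00 × (1 − (1 + 0.09/12)^(−36)) / (0.09/12)
PV = $550.00 × 31.446805
PV = $17,295.74

PV = PMT × (1-(1+r)^(-n))/r = $17,295.74


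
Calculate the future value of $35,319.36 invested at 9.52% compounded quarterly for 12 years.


Compound interest formula: A = P(1 + r/n)^(nt)
A = $35,319.36 × (1 + 0.0952/4)^(4 × 12)
Growth factor: (1 + 0.0952/4)^48 = 3.092616
A = $35,319.36 × 3.092616
A = $109,229.22

A = P(1 + r/n)^(nt) = $109,229.22


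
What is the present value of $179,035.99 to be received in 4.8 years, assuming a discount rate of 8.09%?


Present value formula: PV = FV / (1 + r)^t
PV = $179,035.99 / (1 + 0.0809)^4.8
PV = $179,035.99 / 1.45268175
PV = $123,245.16

PV = FV / (1 + r)^t = $123,245.16


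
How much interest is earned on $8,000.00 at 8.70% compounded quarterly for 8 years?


Compound interest earned = final amount − principal.
A = P(1 + r/n)^(nt) = $8,000.00 × (1 + 0.087/4)^(4 × 8) = $15,926.44
Interest = A − P = $15,926.44 − $8,000.00 = $7,926.44

Interest = A - P = $7,926.44


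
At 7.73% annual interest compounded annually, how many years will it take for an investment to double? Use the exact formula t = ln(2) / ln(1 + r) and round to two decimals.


Doubling condition: (1 + r)^t = 2
Take ln of both sides: t × ln(1 + r) = ln(2)
t = ln(2) / ln(1 + r)
t = 0.693147 / 0.074458
t = 9.31

t = ln(2) / ln(1 + r) = 9.31 years


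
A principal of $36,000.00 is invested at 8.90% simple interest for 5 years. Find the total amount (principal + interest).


Total amount formula: A = P(1 + rt) = P + P·r·t
Interest: I = P × r × t = $36,000.00 × 0.089 × 5 = $16,020.00
A = P + I = $36,000.00 + $16,020.00 = $52,020.00

A = P + I = P(1 + rt) = $52,020.00


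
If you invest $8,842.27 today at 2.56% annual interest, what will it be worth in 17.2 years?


Future value formula: FV = PV × (1 + r)^t
FV = $8,842.27 × (1 + 0.0256)^17.2
FV = $8,842.27 × 1.5446206
FV = $13,657.95

FV = PV × (1 + r)^t = $13,657.95


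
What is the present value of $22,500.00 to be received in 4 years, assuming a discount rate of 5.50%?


Present value formula: PV = FV / (1 + r)^t
PV = $22,500.00 / (1 + 0.055)^4
PV = $22,500.00 / 1.2388247
PV = $18,162.38

PV = FV / (1 + r)^t = $18,162.38


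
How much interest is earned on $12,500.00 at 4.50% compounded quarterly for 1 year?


Compound interest earned = final amount − principal.
A = P(1 + r/n)^(nt) = $12,500.00 × (1 + 0.045/4)^(4 × 1) = $13,072.06
Interest = A − P = $13,072.06 − $12,500.00 = $572.06

Interest = A - P = $572.06


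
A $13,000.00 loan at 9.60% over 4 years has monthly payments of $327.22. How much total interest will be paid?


Total paid over the life of the loan = PMT × n.
Total paid = $327.22 × 48 = $15,706.56
Total interest = total paid − principal = $15,706.56 − $13,000.00 = $2,706.56

Total interest = (PMT × n) - PV = $2,706.56


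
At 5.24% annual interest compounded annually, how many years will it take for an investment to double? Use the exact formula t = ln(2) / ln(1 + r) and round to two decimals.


Doubling condition: (1 + r)^t = 2
Take ln of both sides: t × ln(1 + r) = ln(2)
t = ln(2) / ln(1 + r)
t = 0.693147 / 0.051073
t = 13.57

t = ln(2) / ln(1 + r) = 13.57 years


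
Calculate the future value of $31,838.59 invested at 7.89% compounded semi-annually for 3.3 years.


Compound interest formula: A = P(1 + r/n)^(nt)
A = $31,838.59 × (1 + 0.0789/2)^(2 × 3.3)
Growth factor: (1 + 0.0789/2)^6.6 = 1.290933
A = $31,838.59 × 1.290933
A = $41,101.49

A = P(1 + r/n)^(nt) = $41,101.49


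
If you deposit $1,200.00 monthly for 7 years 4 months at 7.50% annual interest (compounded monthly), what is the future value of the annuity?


Future value of an ordinary annuity: FV = PMT × ((1 + r)^n − 1) / r
Monthly rate r = 0.075/12 = 0.00625, n = 88
FV = $1,200.00 × ((1 + 0.075/12)^88 − 1) / (0.075/12)
FV = $1,200.00 × 116.846221
FV = $140,215.47

FV = PMT × ((1+r)^n - 1)/r = $140,215.47


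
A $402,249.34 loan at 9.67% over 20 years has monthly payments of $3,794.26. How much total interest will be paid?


Total paid over the life of the loan = PMT × n.
Total paid = $3,794.26 × 240 = $910,622.40
Total interest = total paid − principal = $910,622.40 − $402,249.34 = $508,373.06

Total interest = (PMT × n) - PV = $508,373.06


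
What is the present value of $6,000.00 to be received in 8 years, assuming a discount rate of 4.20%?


Present value formula: PV = FV / (1 + r)^t
PV = $6,000.00 / (1 + 0.042)^8
PV = $6,000.00 / 1.389766
PV = $4,317.27

PV = FV / (1 + r)^t = $4,317.27


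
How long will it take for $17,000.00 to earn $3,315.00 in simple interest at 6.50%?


Rearrange the simple interest formula for t:
I = P × r × t  ⇒  t = I / (P × r)
t = $3,315.00 / ($17,000.00 × 0.065)
t = 3

t = I/(P×r) = 3 years


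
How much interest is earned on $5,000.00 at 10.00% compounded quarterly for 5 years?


Compound interest earned = final amount − principal.
A = P(1 + r/n)^(nt) = $5,000.00 × (1 + 0.1/4)^(4 × 5) = $8,193.08
Interest = A − P = $8,193.08 − $5,000.00 = $3,193.08

Interest = A - P = $3,193.08


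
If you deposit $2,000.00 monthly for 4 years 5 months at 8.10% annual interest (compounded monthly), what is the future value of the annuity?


Future value of an ordinary annuity: FV = PMT × ((1 + r)^n − 1) / r
Monthly rate r = 0.081/12 = 0.00675, n = 53
FV = $2,000.00 × ((1 + 0.081/12)^53 − 1) / (0.081/12)
FV = $2,000.00 × 63.465199
FV = $126,930.40

FV = PMT × ((1+r)^n - 1)/r = $126,930.40


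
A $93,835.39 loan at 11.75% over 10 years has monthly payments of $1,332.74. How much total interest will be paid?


Total paid over the life of the loan = PMT × n.
Total paid = $1,332.74 × 120 = $159,928.80
Total interest = total paid − principal = $159,928.80 − $93,835.39 = $66,093.41

Total interest = (PMT × n) - PV = $66,093.41


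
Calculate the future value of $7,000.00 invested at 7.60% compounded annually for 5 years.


Compound interest formula: A = P(1 + r/n)^(nt)
A = $7,000.00 × (1 + 0.076/1)^(1 × 5)
Growth factor: (1 + 0.076/1)^5 = 1.442319
A = $7,000.00 × 1.442319
A = $10,096.23

A = P(1 + r/n)^(nt) = $10,096.23


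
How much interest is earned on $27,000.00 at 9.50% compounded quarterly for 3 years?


Compound interest earned = final amount − principal.
A = P(1 + r/n)^(nt) = $27,000.00 × (1 + 0.095/4)^(4 × 3) = $35,784.15
Interest = A − P = $35,784.15 − $27,000.00 = $8,784.15

Interest = A - P = $8,784.15


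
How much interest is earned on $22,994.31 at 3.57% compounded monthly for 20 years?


Compound interest earned = final amount − principal.
A = P(1 + r/n)^(nt) = $22,994.31 × (1 + 0.0357/12)^(12 × 20) = $46,907.93
Interest = A − P = $46,907.93 − $22,994.31 = $23,913.62

Interest = A - P = $23,913.62


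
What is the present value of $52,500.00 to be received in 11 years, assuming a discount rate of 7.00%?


Present value formula: PV = FV / (1 + r)^t
PV = $52,500.00 / (1 + 0.07)^11
PV = $52,500.00 / 2.104852
PV = $24,942.37

PV = FV / (1 + r)^t = $24,942.37


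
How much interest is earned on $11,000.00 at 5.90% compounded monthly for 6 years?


Compound interest earned = final amount − principal.
A = P(1 + r/n)^(nt) = $11,000.00 × (1 + 0.059/12)^(12 × 6) = $15,658.72
Interest = A − P = $15,658.72 − $11,000.00 = $4,658.72

Interest = A - P = $4,658.72


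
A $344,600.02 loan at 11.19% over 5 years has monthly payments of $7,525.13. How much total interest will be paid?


Total paid over the life of the loan = PMT × n.
Total paid = $7,525.13 × 60 = $451,507.80
Total interest = total paid − principal = $451,507.80 − $344,600.02 = $106,907.78

Total interest = (PMT × n) - PV = $106,907.78


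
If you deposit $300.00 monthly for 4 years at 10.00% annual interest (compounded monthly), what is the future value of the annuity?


Future value of an ordinary annuity: FV = PMT × ((1 + r)^n − 1) / r
Monthly rate r = 0.1/12 ≈ 0.00833333, n = 48
FV = $300.00 × ((1 + 0.1/12)^48 − 1) / (0.1/12)
FV = $300.00 × 58.722492
FV = $17,616.75

FV = PMT × ((1+r)^n - 1)/r = $17,616.75


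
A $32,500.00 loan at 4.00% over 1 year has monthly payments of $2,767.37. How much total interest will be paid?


Total paid over the life of the loan = PMT × n.
Total paid = $2,767.37 × 12 = $33,208.44
Total interest = total paid − principal = $33,208.44 − $32,500.00 = $708.44

Total interest = (PMT × n) - PV = $708.44


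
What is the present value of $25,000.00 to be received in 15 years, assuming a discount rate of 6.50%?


Present value formula: PV = FV / (1 + r)^t
PV = $25,000.00 / (1 + 0.065)^15
PV = $25,000.00 / 2.571841
PV = $9,720.66

PV = FV / (1 + r)^t = $9,720.66


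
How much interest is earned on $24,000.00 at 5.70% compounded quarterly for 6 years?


Compound interest earned = final amount − principal.
A = P(1 + r/n)^(nt) = $24,000.00 × (1 + 0.057/4)^(4 × 6) = $33,704.79
Interest = A − P = $33,704.79 − $24,000.00 = $9,704.79

Interest = A - P = $9,704.79


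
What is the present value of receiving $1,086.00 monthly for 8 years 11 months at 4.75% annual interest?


Present value of an ordinary annuity: PV = PMT × (1 − (1 + r)^(−n)) / r
Monthly rate r = 0.0475/12 ≈ 0.00395833, n = 107
PV = $1,086.00 × (1 − (1 + 0.0475/12)^(−107)) / (0.0475/12)
PV = $1,086.00 × 87.089303
PV = $94,578.98

PV = PMT × (1-(1+r)^(-n))/r = $94,578.98


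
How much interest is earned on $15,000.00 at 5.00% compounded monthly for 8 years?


Compound interest earned = final amount − principal.
A = P(1 + r/n)^(nt) = $15,000.00 × (1 + 0.05/12)^(12 × 8) = $22,358.78
Interest = A − P = $22,358.78 − $15,000.00 = $7,358.78

Interest = A - P = $7,358.78


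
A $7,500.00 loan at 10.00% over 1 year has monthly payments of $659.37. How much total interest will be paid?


Total paid over the life of the loan = PMT × n.
Total paid = $659.37 × 12 = $7,912.44
Total interest = total paid − principal = $7,912.44 − $7,500.00 = $412.44

Total interest = (PMT × n) - PV = $412.44


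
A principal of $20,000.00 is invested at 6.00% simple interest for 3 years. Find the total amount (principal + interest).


Total amount formula: A = P(1 + rt) = P + P·r·t
Interest: I = P × r × t = $20,000.00 × 0.06 × 3 = $3,600.00
A = P + I = $20,000.00 + $3,600.00 = $23,600.00

A = P + I = P(1 + rt) = $23,600.00


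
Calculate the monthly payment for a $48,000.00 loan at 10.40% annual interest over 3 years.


Loan payment formula: PMT = PV × r / (1 − (1 + r)^(−n))
Monthly rate r = 0.104/12 ≈ 0.00866667, n = 36 months
Denominator: 1 − (1 + 0.104/12)^(−36) = 0.267034
PMT = $48,000.00 × (0.104/12) / 0.267034
PMT = $1,557.85 per month

PMT = PV × r / (1-(1+r)^(-n)) = $1,557.85/month


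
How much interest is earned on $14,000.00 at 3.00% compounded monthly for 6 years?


Compound interest earned = final amount − principal.
A = P(1 + r/n)^(nt) = $14,000.00 × (1 + 0.03/12)^(12 × 6) = $16,757.28
Interest = A − P = $16,757.28 − $14,000.00 = $2,757.28

Interest = A - P = $2,757.28


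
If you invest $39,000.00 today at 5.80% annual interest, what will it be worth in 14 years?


Future value formula: FV = PV × (1 + r)^t
FV = $39,000.00 × (1 + 0.058)^14
FV = $39,000.00 × 2.201909
FV = $85,874.45

FV = PV × (1 + r)^t = $85,874.45


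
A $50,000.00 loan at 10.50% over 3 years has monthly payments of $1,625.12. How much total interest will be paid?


Total paid over the life of the loan = PMT × n.
Total paid = $1,625.12 × 36 = $58,504.32
Total interest = total paid − principal = $58,504.32 − $50,000.00 = $8,504.32

Total interest = (PMT × n) - PV = $8,504.32


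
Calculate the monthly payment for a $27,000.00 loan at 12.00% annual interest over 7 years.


Loan payment formula: PMT = PV × r / (1 − (1 + r)^(−n))
Monthly rate r = 0.12/12 = 0.01, n = 84 months
Denominator: 1 − (1 + 0.12/12)^(−84) = 0.566485
PMT = $27,000.00 × (0.12/12) / 0.566485
PMT = $476.62 per month

PMT = PV × r / (1-(1+r)^(-n)) = $476.62/month


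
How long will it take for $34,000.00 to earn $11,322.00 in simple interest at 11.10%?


Rearrange the simple interest formula for t:
I = P × r × t  ⇒  t = I / (P × r)
t = $11,322.00 / ($34,000.00 × 0.111)
t = 3

t = I/(P×r) = 3 years


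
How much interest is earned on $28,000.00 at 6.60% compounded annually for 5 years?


Compound interest earned = final amount − principal.
A = P(1 + r/n)^(nt) = $28,000.00 × (1 + 0.066/1)^(1 × 5) = $38,542.87
Interest = A − P = $38,542.87 − $28,000.00 = $10,542.87

Interest = A - P = $10,542.87


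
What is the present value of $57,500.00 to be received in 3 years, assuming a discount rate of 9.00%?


Present value formula: PV = FV / (1 + r)^t
PV = $57,500.00 / (1 + 0.09)^3
PV = $57,500.00 / 1.295029
PV = $44,400.55

PV = FV / (1 + r)^t = $44,400.55


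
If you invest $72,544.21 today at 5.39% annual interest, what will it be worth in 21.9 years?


Future value formula: FV = PV × (1 + r)^t
FV = $72,544.21 × (1 + 0.0539)^21.9
FV = $72,544.21 × 3.1572354
FV = $229,039.15

FV = PV × (1 + r)^t = $229,039.15


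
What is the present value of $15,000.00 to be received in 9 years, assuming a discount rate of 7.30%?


Present value formula: PV = FV / (1 + r)^t
PV = $15,000.00 / (1 + 0.073)^9
PV = $15,000.00 / 1.885374
PV = $7,955.98

PV = FV / (1 + r)^t = $7,955.98


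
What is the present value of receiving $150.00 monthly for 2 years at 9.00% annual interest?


Present value of an ordinary annuity: PV = PMT × (1 − (1 + r)^(−n)) / r
Monthly rate r = 0.09/12 = 0.0075, n = 24
PV = $150.00 × (1 − (1 + 0.09/12)^(−24)) / (0.09/12)
PV = $150.00 × 21.889146
PV = $3,283.37

PV = PMT × (1-(1+r)^(-n))/r = $3,283.37


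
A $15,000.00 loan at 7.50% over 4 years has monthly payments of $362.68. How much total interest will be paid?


Total paid over the life of the loan = PMT × n.
Total paid = $362.68 × 48 = $17,408.64
Total interest = total paid − principal = $17,408.64 − $15,000.00 = $2,408.64

Total interest = (PMT × n) - PV = $2,408.64


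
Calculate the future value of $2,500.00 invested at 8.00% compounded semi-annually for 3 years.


Compound interest formula: A = P(1 + r/n)^(nt)
A = $2,500.00 × (1 + 0.08/2)^(2 × 3)
Growth factor: (1 + 0.08/2)^6 = 1.265319
A = $2,500.00 × 1.265319
A = $3,163.30

A = P(1 + r/n)^(nt) = $3,163.30


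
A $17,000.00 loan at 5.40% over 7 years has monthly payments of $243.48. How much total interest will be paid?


Total paid over the life of the loan = PMT × n.
Total paid = $243.48 × 84 = $20,452.32
Total interest = total paid − principal = $20,452.32 − $17,000.00 = $3,452.32

Total interest = (PMT × n) - PV = $3,452.32


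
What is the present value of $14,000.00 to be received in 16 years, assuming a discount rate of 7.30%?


Present value formula: PV = FV / (1 + r)^t
PV = $14,000.00 / (1 + 0.073)^16
PV = $14,000.00 / 3.087419
PV = $4,534.53

PV = FV / (1 + r)^t = $4,534.53


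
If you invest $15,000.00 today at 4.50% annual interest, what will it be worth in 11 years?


Future value formula: FV = PV × (1 + r)^t
FV = $15,000.00 × (1 + 0.045)^11
FV = $15,000.00 × 1.62285305
FV = $24,342.80

FV = PV × (1 + r)^t = $24,342.80


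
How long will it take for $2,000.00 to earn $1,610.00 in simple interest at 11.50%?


Rearrange the simple interest formula for t:
I = P × r × t  ⇒  t = I / (P × r)
t = $1,610.00 / ($2,000.00 × 0.115)
t = 7

t = I/(P×r) = 7 years


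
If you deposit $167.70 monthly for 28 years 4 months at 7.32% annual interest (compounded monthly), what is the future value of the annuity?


Future value of an ordinary annuity: FV = PMT × ((1 + r)^n − 1) / r
Monthly rate r = 0.0732/12 = 0.0061, n = 340
FV = $167.70 × ((1 + 0.0732/12)^340 − 1) / (0.0732/12)
FV = $167.70 × 1132.232170
FV = $189,875.33

FV = PMT × ((1+r)^n - 1)/r = $189,875.33


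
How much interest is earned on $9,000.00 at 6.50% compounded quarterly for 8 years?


Compound interest earned = final amount − principal.
A = P(1 + r/n)^(nt) = $9,000.00 × (1 + 0.065/4)^(4 × 8) = $15,075.11
Interest = A − P = $15,075.11 − $9,000.00 = $6,075.11

Interest = A - P = $6,075.11


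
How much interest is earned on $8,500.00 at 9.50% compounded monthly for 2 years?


Compound interest earned = final amount − principal.
A = P(1 + r/n)^(nt) = $8,500.00 × (1 + 0.095/12)^(12 × 2) = $10,270.93
Interest = A − P = $10,270.93 − $8,500.00 = $1,770.93

Interest = A - P = $1,770.93


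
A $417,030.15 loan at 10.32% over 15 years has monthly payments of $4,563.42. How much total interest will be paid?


Total paid over the life of the loan = PMT × n.
Total paid = $4,563.42 × 180 = $821,415.60
Total interest = total paid − principal = $821,415.60 − $417,030.15 = $404,385.45

Total interest = (PMT × n) - PV = $404,385.45


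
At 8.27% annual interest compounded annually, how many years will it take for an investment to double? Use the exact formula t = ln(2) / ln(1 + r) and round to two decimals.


Doubling condition: (1 + r)^t = 2
Take ln of both sides: t × ln(1 + r) = ln(2)
t = ln(2) / ln(1 + r)
t = 0.693147 / 0.079458
t = 8.72

t = ln(2) / ln(1 + r) = 8.72 years


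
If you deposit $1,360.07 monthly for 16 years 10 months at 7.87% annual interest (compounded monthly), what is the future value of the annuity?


Future value of an ordinary annuity: FV = PMT × ((1 + r)^n − 1) / r
Monthly rate r = 0.0787/12 ≈ 0.00655833, n = 202
FV = $1,360.07 × ((1 + 0.0787/12)^202 − 1) / (0.0787/12)
FV = $1,360.07 × 418.572265
FV = $569,287.58

FV = PMT × ((1+r)^n - 1)/r = $569,287.58


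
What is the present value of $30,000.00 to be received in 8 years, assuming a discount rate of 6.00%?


Present value formula: PV = FV / (1 + r)^t
PV = $30,000.00 / (1 + 0.06)^8
PV = $30,000.00 / 1.593848
PV = $18,822.37

PV = FV / (1 + r)^t = $18,822.37


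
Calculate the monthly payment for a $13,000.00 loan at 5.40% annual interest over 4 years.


Loan payment formula: PMT = PV × r / (1 − (1 + r)^(−n))
Monthly rate r = 0.054/12 = 0.0045, n = 48 months
Denominator: 1 − (1 + 0.054/12)^(−48) = 0.193874
PMT = $13,000.00 × (0.054/12) / 0.193874
PMT = $301.74 per month

PMT = PV × r / (1-(1+r)^(-n)) = $301.74/month


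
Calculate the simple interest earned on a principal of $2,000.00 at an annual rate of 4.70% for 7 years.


Simple interest formula: I = P × r × t
I = $2,000.00 × 0.047 × 7
I = $658.00

I = P × r × t = $658.00


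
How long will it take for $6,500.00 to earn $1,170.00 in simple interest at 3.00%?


Rearrange the simple interest formula for t:
I = P × r × t  ⇒  t = I / (P × r)
t = $1,170.00 / ($6,500.00 × 0.03)
t = 6

t = I/(P×r) = 6 years


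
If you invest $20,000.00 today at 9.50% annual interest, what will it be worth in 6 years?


Future value formula: FV = PV × (1 + r)^t
FV = $20,000.00 × (1 + 0.095)^6
FV = $20,000.00 × 1.7237914
FV = $34,475.83

FV = PV × (1 + r)^t = $34,475.83


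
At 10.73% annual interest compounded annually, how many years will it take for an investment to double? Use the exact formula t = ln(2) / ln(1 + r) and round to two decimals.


Doubling condition: (1 + r)^t = 2
Take ln of both sides: t × ln(1 + r) = ln(2)
t = ln(2) / ln(1 + r)
t = 0.693147 / 0.101925
t = 6.80

t = ln(2) / ln(1 + r) = 6.80 years


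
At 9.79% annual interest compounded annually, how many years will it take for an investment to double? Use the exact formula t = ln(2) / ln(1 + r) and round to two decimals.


Doubling condition: (1 + r)^t = 2
Take ln of both sides: t × ln(1 + r) = ln(2)
t = ln(2) / ln(1 + r)
t = 0.693147 / 0.093399
t = 7.42

t = ln(2) / ln(1 + r) = 7.42 years


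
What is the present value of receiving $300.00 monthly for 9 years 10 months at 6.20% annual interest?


Present value of an ordinary annuity: PV = PMT × (1 − (1 + r)^(−n)) / r
Monthly rate r = 0.062/12 ≈ 0.00516667, n = 118
PV = $300.00 × (1 − (1 + 0.062/12)^(−118)) / (0.062/12)
PV = $300.00 × 88.183394
PV = $26,455.02

PV = PMT × (1-(1+r)^(-n))/r = $26,455.02


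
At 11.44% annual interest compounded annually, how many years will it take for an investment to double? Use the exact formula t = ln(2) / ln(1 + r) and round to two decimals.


Doubling condition: (1 + r)^t = 2
Take ln of both sides: t × ln(1 + r) = ln(2)
t = ln(2) / ln(1 + r)
t = 0.693147 / 0.108316
t = 6.40

t = ln(2) / ln(1 + r) = 6.40 years


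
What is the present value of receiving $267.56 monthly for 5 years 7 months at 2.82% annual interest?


Present value of an ordinary annuity: PV = PMT × (1 − (1 + r)^(−n)) / r
Monthly rate r = 0.0282/12 = 0.00235, n = 67
PV = $267.56 × (1 − (1 + 0.0282/12)^(−67)) / (0.0282/12)
PV = $267.56 × 61.924533
PV = $16,568.53

PV = PMT × (1-(1+r)^(-n))/r = $16,568.53


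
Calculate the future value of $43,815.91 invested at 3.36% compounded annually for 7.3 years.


Compound interest formula: A = P(1 + r/n)^(nt)
A = $43,815.91 × (1 + 0.0336/1)^(1 × 7.3)
Growth factor: (1 + 0.0336/1)^7.3 = 1.2728384
A = $43,815.91 × 1.2728384
A = $55,770.57

A = P(1 + r/n)^(nt) = $55,770.57


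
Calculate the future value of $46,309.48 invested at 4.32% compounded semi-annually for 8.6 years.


Compound interest formula: A = P(1 + r/n)^(nt)
A = $46,309.48 × (1 + 0.0432/2)^(2 × 8.6)
Growth factor: (1 + 0.0432/2)^17.2 = 1.444213
A = $46,309.48 × 1.444213
A = $66,880.75

A = P(1 + r/n)^(nt) = $66,880.75


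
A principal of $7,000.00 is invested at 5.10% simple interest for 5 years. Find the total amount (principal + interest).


Total amount formula: A = P(1 + rt) = P + P·r·t
Interest: I = P × r × t = $7,000.00 × 0.051 × 5 = $1,785.00
A = P + I = $7,000.00 + $1,785.00 = $8,785.00

A = P + I = P(1 + rt) = $8,785.00


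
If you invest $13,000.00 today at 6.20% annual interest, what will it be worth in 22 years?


Future value formula: FV = PV × (1 + r)^t
FV = $13,000.00 × (1 + 0.062)^22
FV = $13,000.00 × 3.756119
FV = $48,829.55

FV = PV × (1 + r)^t = $48,829.55


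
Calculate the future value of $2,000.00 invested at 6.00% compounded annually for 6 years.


Compound interest formula: A = P(1 + r/n)^(nt)
A = $2,000.00 × (1 + 0.06/1)^(1 × 6)
Growth factor: (1 + 0.06/1)^6 = 1.418519
A = $2,000.00 × 1.418519
A = $2,837.04

A = P(1 + r/n)^(nt) = $2,837.04


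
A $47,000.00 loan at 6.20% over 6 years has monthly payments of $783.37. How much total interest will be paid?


Total paid over the life of the loan = PMT × n.
Total paid = $783.37 × 72 = $56,402.64
Total interest = total paid − principal = $56,402.64 − $47,000.00 = $9,402.64

Total interest = (PMT × n) - PV = $9,402.64


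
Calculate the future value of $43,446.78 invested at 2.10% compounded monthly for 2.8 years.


Compound interest formula: A = P(1 + r/n)^(nt)
A = $43,446.78 × (1 + 0.021/12)^(12 × 2.8)
Growth factor: (1 + 0.021/12)^33.6 = 1.0605086
A = $43,446.78 × 1.0605086
A = $46,075.68

A = P(1 + r/n)^(nt) = $46,075.68


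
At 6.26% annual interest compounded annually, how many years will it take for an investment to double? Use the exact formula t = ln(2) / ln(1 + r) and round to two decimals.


Doubling condition: (1 + r)^t = 2
Take ln of both sides: t × ln(1 + r) = ln(2)
t = ln(2) / ln(1 + r)
t = 0.693147 / 0.060719
t = 11.42

t = ln(2) / ln(1 + r) = 11.42 years


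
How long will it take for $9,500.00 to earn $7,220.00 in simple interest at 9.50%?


Rearrange the simple interest formula for t:
I = P × r × t  ⇒  t = I / (P × r)
t = $7,220.00 / ($9,500.00 × 0.095)
t = 8

t = I/(P×r) = 8 years


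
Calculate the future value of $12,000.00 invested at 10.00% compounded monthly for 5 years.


Compound interest formula: A = P(1 + r/n)^(nt)
A = $12,000.00 × (1 + 0.1/12)^(12 × 5)
Growth factor: (1 + 0.1/12)^60 = 1.645309
A = $12,000.00 × 1.645309
A = $19,743.71

A = P(1 + r/n)^(nt) = $19,743.71


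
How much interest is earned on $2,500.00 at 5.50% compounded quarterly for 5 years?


Compound interest earned = final amount − principal.
A = P(1 + r/n)^(nt) = $2,500.00 × (1 + 0.055/4)^(4 × 5) = $3,285.17
Interest = A − P = $3,285.17 − $2,500.00 = $785.17

Interest = A - P = $785.17


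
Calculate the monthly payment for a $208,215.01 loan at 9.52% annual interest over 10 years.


Loan payment formula: PMT = PV × r / (1 − (1 + r)^(−n))
Monthly rate r = 0.0952/12 ≈ 0.00793333, n = 120 months
Denominator: 1 − (1 + 0.0952/12)^(−120) = 0.612579
PMT = $208,215.01 × (0.0952/12) / 0.612579
PMT = $2,696.53 per month

PMT = PV × r / (1-(1+r)^(-n)) = $2,696.53/month


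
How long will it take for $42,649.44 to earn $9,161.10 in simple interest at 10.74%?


Rearrange the simple interest formula for t:
I = P × r × t  ⇒  t = I / (P × r)
t = $9,161.10 / ($42,649.44 × 0.1074)
t = 2

t = I/(P×r) = 2 years


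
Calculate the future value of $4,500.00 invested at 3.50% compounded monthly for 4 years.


Compound interest formula: A = P(1 + r/n)^(nt)
A = $4,500.00 × (1 + 0.035/12)^(12 × 4)
Growth factor: (1 + 0.035/12)^48 = 1.150039
A = $4,500.00 × 1.150039
A = $5,175.18

A = P(1 + r/n)^(nt) = $5,175.18


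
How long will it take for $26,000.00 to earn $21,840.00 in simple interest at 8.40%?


Rearrange the simple interest formula for t:
I = P × r × t  ⇒  t = I / (P × r)
t = $21,840.00 / ($26,000.00 × 0.084)
t = 10

t = I/(P×r) = 10 years


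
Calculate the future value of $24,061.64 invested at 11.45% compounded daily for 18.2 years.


Compound interest formula: A = P(1 + r/n)^(nt)
A = $24,061.64 × (1 + 0.1145/365)^(365 × 18.2)
Growth factor: (1 + 0.1145/365)^6643 = 8.0331217
A = $24,061.64 × 8.0331217
A = $193,290.08

A = P(1 + r/n)^(nt) = $193,290.08


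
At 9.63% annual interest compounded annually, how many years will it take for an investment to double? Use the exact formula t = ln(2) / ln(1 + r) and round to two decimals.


Doubling condition: (1 + r)^t = 2
Take ln of both sides: t × ln(1 + r) = ln(2)
t = ln(2) / ln(1 + r)
t = 0.693147 / 0.091941
t = 7.54

t = ln(2) / ln(1 + r) = 7.54 years


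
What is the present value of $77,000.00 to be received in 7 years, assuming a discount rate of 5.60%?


Present value formula: PV = FV / (1 + r)^t
PV = $77,000.00 / (1 + 0.056)^7
PV = $77,000.00 / 1.4643586
PV = $52,582.75

PV = FV / (1 + r)^t = $52,582.75


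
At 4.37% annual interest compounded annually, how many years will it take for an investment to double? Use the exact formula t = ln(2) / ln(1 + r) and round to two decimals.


Doubling condition: (1 + r)^t = 2
Take ln of both sides: t × ln(1 + r) = ln(2)
t = ln(2) / ln(1 + r)
t = 0.693147 / 0.042772
t = 16.21

t = ln(2) / ln(1 + r) = 16.21 years
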